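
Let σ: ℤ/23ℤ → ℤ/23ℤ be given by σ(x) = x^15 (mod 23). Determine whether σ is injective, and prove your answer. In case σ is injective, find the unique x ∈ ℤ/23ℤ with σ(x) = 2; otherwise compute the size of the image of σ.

8

Since 23 is prime, the nonzero elements of ℤ/23ℤ form a cyclic group of order 22.
As gcd(15, 22) = 1, raising to the 15th power is a bijection on this group: if s^15 ≡ t^15 then (st^{−1})^15 = 1, and the only element of order dividing gcd(15, 22) = 1 is 1, so s = t.
With σ(0) = 0 this makes σ injective on all of ℤ/23ℤ, hence bijective (finite equal-size domain and codomain). In particular σ is injective.
Since σ is injective, we find the preimage of 2. The inverse of x ↦ x^15 on (ℤ/23ℤ)^× is x ↦ x^3, because 15·3 = 45 = 2·22 + 1 ≡ 1 (mod 22) and x^{22} = 1 for x ≠ 0 (Fermat). So σ⁻¹(2) = 2^3 mod 23.
Repeated squaring mod 23: 2^1 ≡ 2, 2^2 ≡ 2² = 4. Since 3 = 2 + 1, 2^3 ≡ 4·2: 4·2 = 8. So 2^3 ≡ 8 (mod 23).
Hence σ⁻¹(2) = 8.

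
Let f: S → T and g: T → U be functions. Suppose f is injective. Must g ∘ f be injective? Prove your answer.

not injective

No. Take S = T = U = {1, 2}, f = identity (injective), and g(x) = 1 for every x.
Then (g ∘ f)(1) = 1 = (g ∘ f)(2) with 1 ≠ 2, so g ∘ f is not injective.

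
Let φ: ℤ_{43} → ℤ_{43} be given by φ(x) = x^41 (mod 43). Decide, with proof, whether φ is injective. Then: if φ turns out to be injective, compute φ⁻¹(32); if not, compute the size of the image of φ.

39

Since 43 is prime, the nonzero elements of ℤ_{43} form a cyclic group of order 42.
As gcd(41, 42) = 1, raising to the 41st power is a bijection on this group: if a^41 ≡ b^41 then (ab^{−1})^41 = 1, and the only element of order dividing gcd(41, 42) = 1 is 1, so a = b.
With φ(0) = 0 this makes φ injective on all of ℤ_{43}, hence bijective (finite equal-size domain and codomain). In particular φ is injective.
Since φ is injective, we find the preimage of 32. The inverse of x ↦ x^41 on (ℤ_{43})^× is x ↦ x^41, because 41·41 = 1681 = 40·42 + 1 ≡ 1 (mod 42) and x^{42} = 1 for x ≠ 0 (Fermat). So φ⁻¹(32) = 32^41 mod 43.
Repeated squaring mod 43: 32^1 ≡ 32, 32^2 ≡ 32² = 1024 ≡ 35, 32^4 ≡ 35² = 1225 ≡ 21, 32^8 ≡ 21² = 441 ≡ 11, 32^16 ≡ 11² = 121 ≡ 35, 32^32 ≡ 35² = 1225 ≡ 21. Since 41 = 32 + 8 + 1, 32^41 ≡ 21·11·32: 21·11 = 231 ≡ 16, then 16·32 = 512 ≡ 39. So 32^41 ≡ 39 (mod 43).
Hence φ⁻¹(32) = 39.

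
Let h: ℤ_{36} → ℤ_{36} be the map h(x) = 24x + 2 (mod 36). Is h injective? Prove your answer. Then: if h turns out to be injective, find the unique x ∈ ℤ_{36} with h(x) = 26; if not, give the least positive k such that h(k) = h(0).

3

We have gcd(24, 36) = 12 > 1. Taking a = 0 and b = 3: h(0) = 2 and h(3) = 24·3 + 2 = 74 ≡ 2 (mod 36).
So h(0) = h(3) while 0 ≠ 3, so h is not injective.
Since h is not injective, we find the least positive k with h(k) = h(0): this means 24k ≡ 0 (mod 36), i.e. 36 ∣ 24k. Since gcd(24, 36) = 12, dividing through by 12 this holds exactly when 3 ∣ 2k, and as gcd(2, 3) = 1, exactly when 3 ∣ k.
The smallest positive such k is 3.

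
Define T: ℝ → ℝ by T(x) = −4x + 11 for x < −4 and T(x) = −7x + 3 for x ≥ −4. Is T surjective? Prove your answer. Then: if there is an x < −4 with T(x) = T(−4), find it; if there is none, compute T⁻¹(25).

Both pieces are strictly decreasing (slopes −4 and −7), so each is injective on its own interval.
The left piece maps (−∞, −4) onto (27, ∞); the right piece maps [−4, ∞) onto (−∞, 31].
The union (27, ∞) ∪ (−∞, 31] covers ℝ, so T is surjective.
For the follow-up: the images overlap, so an x < −4 with T(x) = T(−4) exists. T(−4) = 31; solving −4x + 11 = 31 for x < −4 gives x = (31 − 11)/(−4) = −5.

-5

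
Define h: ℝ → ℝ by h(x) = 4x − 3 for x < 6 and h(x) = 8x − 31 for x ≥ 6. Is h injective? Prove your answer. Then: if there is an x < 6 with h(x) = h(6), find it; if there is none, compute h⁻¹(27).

Both pieces are strictly increasing (slopes 4 and 8), so each is injective on its own interval.
The left piece maps (−∞, 6) onto (−∞, 21); the right piece maps [6, ∞) onto [17, ∞).
These images overlap. In particular h(6) = 17 (right piece), and solving 4x − 3 = 17 on the left piece gives x = 5 < 6.
So h(5) = h(6) with 5 ≠ 6, and h is not injective. This x = 5 is the requested value below 6.

5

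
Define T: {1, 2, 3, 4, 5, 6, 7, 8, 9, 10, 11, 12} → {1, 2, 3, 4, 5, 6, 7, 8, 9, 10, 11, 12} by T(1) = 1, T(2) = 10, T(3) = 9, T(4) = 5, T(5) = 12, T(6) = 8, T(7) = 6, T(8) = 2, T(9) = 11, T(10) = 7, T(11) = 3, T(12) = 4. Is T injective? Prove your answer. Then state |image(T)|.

12

The values T(1), …, T(12) are 1, 10, 9, 5, 12, 8, 6, 2, 11, 7, 3, 4 — all distinct.
So T(u) = T(v) only when u = v, and T is injective.
The image of T is {1, 2, 3, 4, 5, 6, 7, 8, 9, 10, 11, 12}, which has 12 elements.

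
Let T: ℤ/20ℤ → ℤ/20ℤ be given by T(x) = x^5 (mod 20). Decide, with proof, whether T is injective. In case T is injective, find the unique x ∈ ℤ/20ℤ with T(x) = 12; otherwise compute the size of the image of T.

15

T(0) = 0^5 = 0.
T(10): Repeated squaring mod 20: 10^1 ≡ 10, 10^2 ≡ 10² = 100 ≡ 0, 10^4 ≡ 0² = 0. Since 5 = 4 + 1, 10^5 ≡ 0·10: 0·10 = 0. So 10^5 ≡ 0 (mod 20).
So T(0) = T(10) = 0 while 0 ≠ 10, hence T is not injective.
Since T is not injective, we determine |image(T)|. Computing x^5 mod 20 for each x (by repeated squaring, reducing mod 20 at every step), the values T(0), T(1), …, T(19) are: 0, 1, 12, 3, 4, 5, 16, 7, 8, 9, 0, 11, 12, 13, 4, 15, 16, 17, 8, 19.
The distinct values are {0, 1, 3, 4, 5, 7, 8, 9, 11, 12, 13, 15, 16, 17, 19}; there are 15 of them.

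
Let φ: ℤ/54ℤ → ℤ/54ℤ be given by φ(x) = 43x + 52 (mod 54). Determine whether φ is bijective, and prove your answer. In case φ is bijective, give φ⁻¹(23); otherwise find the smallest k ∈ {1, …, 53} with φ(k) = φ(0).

Suppose φ(u) = φ(v) in ℤ/54ℤ. Then 43u + 52 ≡ 43v + 52 (mod 54), therefore 43(u − v) ≡ 0 (mod 54).
Since gcd(43, 54) = 1, 43 is invertible modulo 54, hence u − v ≡ 0 (mod 54), i.e. u = v.
We now compute 43⁻¹ mod 54 explicitly. Euclid's algorithm: 54 = 1·43 + 11, 43 = 3·11 + 10, 11 = 1·10 + 1; back-substituting gives 1 = 49·43 − 39·54, so 43⁻¹ ≡ 49 (mod 54).
For any y ∈ ℤ/54ℤ, x = 49(y − 52) mod 54 satisfies φ(x) = 43·49(y − 52) + 52 ≡ y (since 43·49 ≡ 1 mod 54). So every y has a preimage.
So φ is bijective.
Since φ is bijective, we find φ⁻¹(23): we need 43x ≡ 23 − 52 ≡ 25 (mod 54). Using 43⁻¹ = 49: x ≡ 49·25 = 1225 = 22·54 + 37, so x = 37.
Check: φ(37) = 43·37 + 52 = 1643 = 30·54 + 23 ≡ 23 (mod 54).

37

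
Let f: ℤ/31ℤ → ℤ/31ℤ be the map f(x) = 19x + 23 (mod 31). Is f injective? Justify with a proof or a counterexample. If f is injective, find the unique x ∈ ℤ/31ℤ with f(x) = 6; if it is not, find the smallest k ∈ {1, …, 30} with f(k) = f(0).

Suppose f(u) = f(v) in ℤ/31ℤ. Then 19u + 23 ≡ 19v + 23 (mod 31), therefore 19(u − v) ≡ 0 (mod 31).
Since gcd(19, 31) = 1, 19 is invertible modulo 31, therefore u − v ≡ 0 (mod 31), i.e. u = v.
Therefore f is injective.
We now compute 19⁻¹ mod 31 explicitly. Euclid's algorithm: 31 = 1·19 + 12, 19 = 1·12 + 7, 12 = 1·7 + 5, 7 = 1·5 + 2, 5 = 2·2 + 1; back-substituting gives 1 = 18·19 − 11·31, so 19⁻¹ ≡ 18 (mod 31).
Since f is injective, we compute f⁻¹(6): solve 19x + 23 ≡ 6 (mod 31), i.e. 19x ≡ 14 (mod 31).
Multiplying by 19⁻¹ = 18 gives x ≡ 18·14 = 252 = 8·31 + 4 ≡ 4 (mod 31).
Check: f(4) = 19·4 + 23 = 99 = 3·31 + 6 ≡ 6 (mod 31).

4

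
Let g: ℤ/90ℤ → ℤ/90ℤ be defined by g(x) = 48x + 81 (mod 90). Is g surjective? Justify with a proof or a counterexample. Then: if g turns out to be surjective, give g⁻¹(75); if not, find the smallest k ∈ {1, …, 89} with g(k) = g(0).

15

Recall: surjectivity means every element of the codomain has a preimage under g.
Since gcd(48, 90) = 6, we have 48x ≡ 0 (mod 6) for all x, so g(x) ≡ 3 (mod 6).
But 0 ≢ 3 (mod 6), so 0 ∈ ℤ/90ℤ has no preimage. Therefore g is not surjective.
Since g is not surjective, we find the least positive k with g(k) = g(0): this means 48k ≡ 0 (mod 90), i.e. 90 ∣ 48k. Since gcd(48, 90) = 6, dividing through by 6 this holds exactly when 15 ∣ 8k, and as gcd(8, 15) = 1, exactly when 15 ∣ k.
The smallest positive such k is 15.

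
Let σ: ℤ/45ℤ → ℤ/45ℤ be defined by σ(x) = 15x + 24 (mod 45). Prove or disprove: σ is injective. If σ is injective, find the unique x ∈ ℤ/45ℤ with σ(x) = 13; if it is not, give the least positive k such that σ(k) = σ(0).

By definition, injectivity means: for all s, t in the domain, σ(s) = σ(t) implies s = t.
We have gcd(15, 45) = 15 > 1. Taking s = 0 and t = 3: σ(0) = 24 and σ(3) = 15·3 + 24 = 69 ≡ 24 (mod 45).
So σ(0) = σ(3) while 0 ≠ 3, therefore σ is not injective.
Since σ is not injective, we find the least positive k with σ(k) = σ(0): this means 15k ≡ 0 (mod 45), i.e. 45 ∣ 15k. Since gcd(15, 45) = 15, dividing through by 15 this holds exactly when 3 ∣ k.
The smallest positive such k is 3.

3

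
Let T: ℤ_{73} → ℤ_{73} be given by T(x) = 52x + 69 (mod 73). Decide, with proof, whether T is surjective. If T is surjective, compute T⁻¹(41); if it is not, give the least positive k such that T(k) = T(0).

Since gcd(52, 73) = 1, 52 is invertible modulo 73. Euclid's algorithm: 73 = 1·52 + 21, 52 = 2·21 + 10, 21 = 2·10 + 1; back-substituting gives 1 = 66·52 − 47·73, so 52⁻¹ ≡ 66 (mod 73).
Then y ↦ 66(y − 69) is a two-sided inverse to T, so every y ∈ ℤ_{73} has a preimage.
Thus T is surjective.
Since T is surjective, we find T⁻¹(41): we need 52x ≡ 41 − 69 ≡ 45 (mod 73). Using 52⁻¹ = 66: x ≡ 66·45 = 2970 = 40·73 + 50, so x = 50.
Check: T(50) = 52·50 + 69 = 2669 = 36·73 + 41 ≡ 41 (mod 73).

50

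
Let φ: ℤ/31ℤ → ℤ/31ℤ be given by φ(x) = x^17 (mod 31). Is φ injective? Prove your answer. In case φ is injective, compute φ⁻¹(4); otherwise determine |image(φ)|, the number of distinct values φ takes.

2

Since 31 is prime, the nonzero elements of ℤ/31ℤ form a cyclic group of order 30.
As gcd(17, 30) = 1, raising to the 17th power is a bijection on this group: if x_1^17 ≡ x_2^17 then (x_1x_2^{−1})^17 = 1, and the only element of order dividing gcd(17, 30) = 1 is 1, so x_1 = x_2.
With φ(0) = 0 this makes φ injective on all of ℤ/31ℤ, hence bijective (finite equal-size domain and codomain). In particular φ is injective.
Since φ is injective, we find the preimage of 4. The inverse of x ↦ x^17 on (ℤ/31ℤ)^× is x ↦ x^23, because 17·23 = 391 = 13·30 + 1 ≡ 1 (mod 30) and x^{30} = 1 for x ≠ 0 (Fermat). So φ⁻¹(4) = 4^23 mod 31.
Repeated squaring mod 31: 4^1 ≡ 4, 4^2 ≡ 4² = 16, 4^4 ≡ 16² = 256 ≡ 8, 4^8 ≡ 8² = 64 ≡ 2, 4^16 ≡ 2² = 4. Since 23 = 16 + 4 + 2 + 1, 4^23 ≡ 4·8·16·4: 4·8 = 32 ≡ 1, then 1·16 = 16, then 16·4 = 64 ≡ 2. So 4^23 ≡ 2 (mod 31).
Hence φ⁻¹(4) = 2.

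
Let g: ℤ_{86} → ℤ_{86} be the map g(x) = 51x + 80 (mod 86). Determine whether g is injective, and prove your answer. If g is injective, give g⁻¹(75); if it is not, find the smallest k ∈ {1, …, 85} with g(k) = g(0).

If g(s) = g(t), then 51s ≡ 51t (mod 86). Because gcd(51, 86) = 1, we may cancel 51 to get s ≡ t (mod 86).
Hence g is injective.
We now compute 51⁻¹ mod 86 explicitly. Euclid's algorithm: 86 = 1·51 + 35, 51 = 1·35 + 16, 35 = 2·16 + 3, 16 = 5·3 + 1; back-substituting gives 1 = 27·51 − 16·86, so 51⁻¹ ≡ 27 (mod 86).
Since g is injective, we find g⁻¹(75): we need 51x ≡ 75 − 80 ≡ 81 (mod 86). Using 51⁻¹ = 27: x ≡ 27·81 = 2187 = 25·86 + 37, so x = 37.
Check: g(37) = 51·37 + 80 = 1967 = 22·86 + 75 ≡ 75 (mod 86).

37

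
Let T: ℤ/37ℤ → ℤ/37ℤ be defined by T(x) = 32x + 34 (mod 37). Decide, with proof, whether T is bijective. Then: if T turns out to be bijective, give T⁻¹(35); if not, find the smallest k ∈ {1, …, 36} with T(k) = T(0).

Recall: T is injective if T(u) = T(v) implies u = v.
Suppose T(u) = T(v) in ℤ/37ℤ. Then 32u + 34 ≡ 32v + 34 (mod 37), hence 32(u − v) ≡ 0 (mod 37).
Since gcd(32, 37) = 1, 32 is invertible modulo 37, so u − v ≡ 0 (mod 37), i.e. u = v.
We now compute 32⁻¹ mod 37 explicitly. Euclid's algorithm: 37 = 1·32 + 5, 32 = 6·5 + 2, 5 = 2·2 + 1; back-substituting gives 1 = 22·32 − 19·37, so 32⁻¹ ≡ 22 (mod 37).
Then y ↦ 22(y − 34) is a two-sided inverse to T, so every y ∈ ℤ/37ℤ has a preimage.
Thus T is bijective.
Since T is bijective, we find T⁻¹(35): we need 32x ≡ 35 − 34 ≡ 1 (mod 37). Using 32⁻¹ = 22: x ≡ 22·1 = 22, so x = 22.
Check: T(22) = 32·22 + 34 = 738 = 19·37 + 35 ≡ 35 (mod 37).

22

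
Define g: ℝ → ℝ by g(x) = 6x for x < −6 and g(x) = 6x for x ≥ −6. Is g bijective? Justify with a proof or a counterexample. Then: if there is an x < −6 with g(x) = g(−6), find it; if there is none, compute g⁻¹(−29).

-29/6

Both pieces are strictly increasing (slopes 6 and 6), so each is injective on its own interval.
The left piece maps (−∞, −6) onto (−∞, −36); the right piece maps [−6, ∞) onto [−36, ∞).
Since −36 = −36, the images partition ℝ: g is injective and surjective, hence bijective.
Because the two images are disjoint, no x < −6 has g(x) = g(−6), so we compute g⁻¹(−29): −29 lies in [−36, ∞), so solve 6x = −29: x = (−29 − 0)/6 = −29/6.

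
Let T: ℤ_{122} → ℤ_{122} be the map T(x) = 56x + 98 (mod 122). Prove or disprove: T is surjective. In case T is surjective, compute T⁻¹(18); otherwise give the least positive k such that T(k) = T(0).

61

Since gcd(56, 122) = 2, we have 56x ≡ 0 (mod 2) for all x, so T(x) ≡ 0 (mod 2).
But 1 ≢ 0 (mod 2), so 1 ∈ ℤ_{122} has no preimage. So T is not surjective.
Since T is not surjective, we find the least positive k with T(k) = T(0): this means 56k ≡ 0 (mod 122), i.e. 122 ∣ 56k. Since gcd(56, 122) = 2, dividing through by 2 this holds exactly when 61 ∣ 28k, and as gcd(28, 61) = 1, exactly when 61 ∣ k.
The smallest positive such k is 61.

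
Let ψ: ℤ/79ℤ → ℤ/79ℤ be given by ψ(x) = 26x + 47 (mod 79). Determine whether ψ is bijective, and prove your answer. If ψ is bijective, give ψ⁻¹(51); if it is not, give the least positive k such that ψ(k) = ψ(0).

67

Suppose ψ(s) = ψ(t) in ℤ/79ℤ. Then 26s + 47 ≡ 26t + 47 (mod 79), thus 26(s − t) ≡ 0 (mod 79).
Since gcd(26, 79) = 1, 26 is invertible modulo 79, therefore s − t ≡ 0 (mod 79), i.e. s = t.
We now compute 26⁻¹ mod 79 explicitly. Euclid's algorithm: 79 = 3·26 + 1; back-substituting gives 1 = 76·26 − 25·79, so 26⁻¹ ≡ 76 (mod 79).
For any y ∈ ℤ/79ℤ, x = 76(y − 47) mod 79 satisfies ψ(x) = 26·76(y − 47) + 47 ≡ y (since 26·76 ≡ 1 mod 79). So every y has a preimage.
Therefore ψ is bijective.
Since ψ is bijective, we compute ψ⁻¹(51): solve 26x + 47 ≡ 51 (mod 79), i.e. 26x ≡ 4 (mod 79).
Multiplying by 26⁻¹ = 76 gives x ≡ 76·4 = 304 = 3·79 + 67 ≡ 67 (mod 79).
Check: ψ(67) = 26·67 + 47 = 1789 = 22·79 + 51 ≡ 51 (mod 79).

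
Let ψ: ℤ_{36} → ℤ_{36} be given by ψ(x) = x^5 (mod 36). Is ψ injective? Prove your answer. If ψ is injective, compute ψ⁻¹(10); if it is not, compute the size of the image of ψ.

ψ(0) = 0^5 = 0.
ψ(6): Repeated squaring mod 36: 6^1 ≡ 6, 6^2 ≡ 6² = 36 ≡ 0, 6^4 ≡ 0² = 0. Since 5 = 4 + 1, 6^5 ≡ 0·6: 0·6 = 0. So 6^5 ≡ 0 (mod 36).
So ψ(0) = ψ(6) = 0 while 0 ≠ 6, so ψ is not injective.
Since ψ is not injective, we determine |image(ψ)|. Computing x^5 mod 36 for each x (by repeated squaring, reducing mod 36 at every step), the values ψ(0), ψ(1), …, ψ(35) are: 0, 1, 32, 27, 16, 29, 0, 31, 8, 9, 28, 23, 0, 25, 20, 27, 4, 17, 0, 19, 32, 9, 16, 11, 0, 13, 8, 27, 28, 5, 0, 7, 20, 9, 4, 35.
The distinct values are {0, 1, 4, 5, 7, 8, 9, 11, 13, 16, 17, 19, 20, 23, 25, 27, 28, 29, 31, 32, 35}; there are 21 of them.

21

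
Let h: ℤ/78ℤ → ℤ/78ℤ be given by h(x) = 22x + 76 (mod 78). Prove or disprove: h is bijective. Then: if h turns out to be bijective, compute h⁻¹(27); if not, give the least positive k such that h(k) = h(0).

We have gcd(22, 78) = 2 > 1. Taking u = 0 and v = 39: h(0) = 76 and h(39) = 22·39 + 76 = 934 ≡ 76 (mod 78).
So h(0) = h(39) while 0 ≠ 39, so h is not injective, hence not bijective.
Since h is not bijective, we find the least positive k with h(k) = h(0): this means 22k ≡ 0 (mod 78), i.e. 78 ∣ 22k. Since gcd(22, 78) = 2, dividing through by 2 this holds exactly when 39 ∣ 11k, and as gcd(11, 39) = 1, exactly when 39 ∣ k.
The smallest positive such k is 39.

39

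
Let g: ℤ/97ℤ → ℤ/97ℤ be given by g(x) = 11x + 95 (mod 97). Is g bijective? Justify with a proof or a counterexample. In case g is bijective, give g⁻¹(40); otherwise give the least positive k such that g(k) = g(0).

Suppose g(s) = g(t) in ℤ/97ℤ. Then 11s + 95 ≡ 11t + 95 (mod 97), so 11(s − t) ≡ 0 (mod 97).
Since gcd(11, 97) = 1, 11 is invertible modulo 97, thus s − t ≡ 0 (mod 97), i.e. s = t.
We now compute 11⁻¹ mod 97 explicitly. Euclid's algorithm: 97 = 8·11 + 9, 11 = 1·9 + 2, 9 = 4·2 + 1; back-substituting gives 1 = 53·11 − 6·97, so 11⁻¹ ≡ 53 (mod 97).
For any y ∈ ℤ/97ℤ, x = 53(y − 95) mod 97 satisfies g(x) = 11·53(y − 95) + 95 ≡ y (since 11·53 ≡ 1 mod 97). So every y has a preimage.
Hence g is bijective.
Since g is bijective, we compute g⁻¹(40): solve 11x + 95 ≡ 40 (mod 97), i.e. 11x ≡ 42 (mod 97).
Multiplying by 11⁻¹ = 53 gives x ≡ 53·42 = 2226 = 22·97 + 92 ≡ 92 (mod 97).
Check: g(92) = 11·92 + 95 = 1107 = 11·97 + 40 ≡ 40 (mod 97).

92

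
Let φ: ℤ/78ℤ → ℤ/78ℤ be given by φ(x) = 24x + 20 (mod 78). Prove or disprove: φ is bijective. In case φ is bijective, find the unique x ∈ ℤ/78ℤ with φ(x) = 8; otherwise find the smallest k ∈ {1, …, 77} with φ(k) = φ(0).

13

By definition, injectivity means: for all s, t in the domain, φ(s) = φ(t) implies s = t.
We have gcd(24, 78) = 6 > 1. Taking s = 0 and t = 13: φ(0) = 20 and φ(13) = 24·13 + 20 = 332 ≡ 20 (mod 78).
So φ(0) = φ(13) while 0 ≠ 13, so φ is not injective, hence not bijective.
Since φ is not bijective, we find the least positive k with φ(k) = φ(0): this means 24k ≡ 0 (mod 78), i.e. 78 ∣ 24k. Since gcd(24, 78) = 6, dividing through by 6 this holds exactly when 13 ∣ 4k, and as gcd(4, 13) = 1, exactly when 13 ∣ k.
The smallest positive such k is 13.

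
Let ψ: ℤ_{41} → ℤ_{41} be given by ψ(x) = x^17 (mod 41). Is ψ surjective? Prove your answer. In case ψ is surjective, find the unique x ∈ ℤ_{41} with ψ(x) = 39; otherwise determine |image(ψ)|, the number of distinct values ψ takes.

8

Since 41 is prime, the nonzero elements of ℤ_{41} form a cyclic group of order 40.
As gcd(17, 40) = 1, raising to the 17th power is a bijection on this group: if u^17 ≡ v^17 then (uv^{−1})^17 = 1, and the only element of order dividing gcd(17, 40) = 1 is 1, so u = v.
With ψ(0) = 0 this makes ψ injective on all of ℤ_{41}, hence bijective (finite equal-size domain and codomain). In particular ψ is surjective.
Since ψ is surjective, we find the preimage of 39. The inverse of x ↦ x^17 on (ℤ_{41})^× is x ↦ x^33, because 17·33 = 561 = 14·40 + 1 ≡ 1 (mod 40) and x^{40} = 1 for x ≠ 0 (Fermat). So ψ⁻¹(39) = 39^33 mod 41.
Repeated squaring mod 41: 39^1 ≡ 39, 39^2 ≡ 39² = 1521 ≡ 4, 39^4 ≡ 4² = 16, 39^8 ≡ 16² = 256 ≡ 10, 39^16 ≡ 10² = 100 ≡ 18, 39^32 ≡ 18² = 324 ≡ 37. Since 33 = 32 + 1, 39^33 ≡ 37·39: 37·39 = 1443 ≡ 8. So 39^33 ≡ 8 (mod 41).
Hence ψ⁻¹(39) = 8.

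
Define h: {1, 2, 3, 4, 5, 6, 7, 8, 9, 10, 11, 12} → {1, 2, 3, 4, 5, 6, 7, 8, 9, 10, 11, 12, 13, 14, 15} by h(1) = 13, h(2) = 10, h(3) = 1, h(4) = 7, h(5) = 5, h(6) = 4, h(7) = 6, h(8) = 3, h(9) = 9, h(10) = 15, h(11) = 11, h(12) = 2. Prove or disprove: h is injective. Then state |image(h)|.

The values h(1), …, h(12) are 13, 10, 1, 7, 5, 4, 6, 3, 9, 15, 11, 2 — all distinct.
So h(a) = h(b) only when a = b, and h is injective.
The image of h is {1, 2, 3, 4, 5, 6, 7, 9, 10, 11, 13, 15}, which has 12 elements.

12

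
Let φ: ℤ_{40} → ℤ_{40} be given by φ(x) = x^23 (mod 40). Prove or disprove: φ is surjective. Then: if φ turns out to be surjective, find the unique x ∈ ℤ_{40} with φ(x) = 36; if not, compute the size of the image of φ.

φ(0) = 0^23 = 0.
φ(10): Repeated squaring mod 40: 10^1 ≡ 10, 10^2 ≡ 10² = 100 ≡ 20, 10^4 ≡ 20² = 400 ≡ 0, 10^8 ≡ 0² = 0, 10^16 ≡ 0² = 0. Since 23 = 16 + 4 + 2 + 1, 10^23 ≡ 0·0·20·10: 0·0 = 0, then 0·20 = 0, then 0·10 = 0. So 10^23 ≡ 0 (mod 40).
So φ(0) = φ(10) = 0 while 0 ≠ 10, therefore φ is not injective.
A non-injective map from the 40-element set ℤ_{40} to itself takes at most 39 distinct values, so it cannot be surjective. Hence φ is not surjective.
Since φ is not surjective, we determine |image(φ)|. Computing x^23 mod 40 for each x (by repeated squaring, reducing mod 40 at every step), the values φ(0), φ(1), …, φ(39) are: 0, 1, 8, 27, 24, 5, 16, 23, 32, 9, 0, 11, 8, 37, 24, 15, 16, 33, 32, 19, 0, 21, 8, 7, 24, 25, 16, 3, 32, 29, 0, 31, 8, 17, 24, 35, 16, 13, 32, 39.
The distinct values are {0, 1, 3, 5, 7, 8, 9, 11, 13, 15, 16, 17, 19, 21, 23, 24, 25, 27, 29, 31, 32, 33, 35, 37, 39}; there are 25 of them.

25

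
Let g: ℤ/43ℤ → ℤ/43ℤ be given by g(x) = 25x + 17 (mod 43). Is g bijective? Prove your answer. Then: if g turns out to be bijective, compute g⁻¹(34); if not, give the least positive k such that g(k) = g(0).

11

Suppose g(a) = g(b) in ℤ/43ℤ. Then 25a + 17 ≡ 25b + 17 (mod 43), thus 25(a − b) ≡ 0 (mod 43).
Since gcd(25, 43) = 1, 25 is invertible modulo 43, therefore a − b ≡ 0 (mod 43), i.e. a = b.
We now compute 25⁻¹ mod 43 explicitly. Euclid's algorithm: 43 = 1·25 + 18, 25 = 1·18 + 7, 18 = 2·7 + 4, 7 = 1·4 + 3, 4 = 1·3 + 1; back-substituting gives 1 = 31·25 − 18·43, so 25⁻¹ ≡ 31 (mod 43).
Then y ↦ 31(y − 17) is a two-sided inverse to g, so every y ∈ ℤ/43ℤ has a preimage.
Therefore g is bijective.
Since g is bijective, we find g⁻¹(34): we need 25x ≡ 34 − 17 ≡ 17 (mod 43). Using 25⁻¹ = 31: x ≡ 31·17 = 527 = 12·43 + 11, so x = 11.
Check: g(11) = 25·11 + 17 = 292 = 6·43 + 34 ≡ 34 (mod 43).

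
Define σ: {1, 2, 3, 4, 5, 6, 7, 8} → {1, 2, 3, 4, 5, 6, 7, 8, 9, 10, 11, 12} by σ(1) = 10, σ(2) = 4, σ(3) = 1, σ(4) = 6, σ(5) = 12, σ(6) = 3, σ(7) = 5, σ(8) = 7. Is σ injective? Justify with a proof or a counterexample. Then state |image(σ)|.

The values σ(1), …, σ(8) are 10, 4, 1, 6, 12, 3, 5, 7 — all distinct.
So σ(u) = σ(v) only when u = v, and σ is injective.
The image of σ is {1, 3, 4, 5, 6, 7, 10, 12}, which has 8 elements.

8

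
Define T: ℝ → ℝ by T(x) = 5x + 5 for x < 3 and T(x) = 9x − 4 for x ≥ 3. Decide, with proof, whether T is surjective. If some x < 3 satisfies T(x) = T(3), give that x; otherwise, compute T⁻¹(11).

Both pieces are strictly increasing (slopes 5 and 9), so each is injective on its own interval.
The left piece maps (−∞, 3) onto (−∞, 20); the right piece maps [3, ∞) onto [23, ∞).
The union (−∞, 20) ∪ [23, ∞) omits the interval between 20 and 23; in particular 20 has no preimage. So T is not surjective.
Because the two images are disjoint, no x < 3 has T(x) = T(3), so we compute T⁻¹(11): 11 lies in (−∞, 20), so solve 5x + 5 = 11: x = (11 − 5)/5 = 6/5.

6/5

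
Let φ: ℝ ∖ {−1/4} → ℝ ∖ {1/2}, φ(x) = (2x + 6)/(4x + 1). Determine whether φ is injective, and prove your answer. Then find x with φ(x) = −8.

-7/17

Suppose φ(a) = φ(b). Cross-multiplying: (2a + 6)(4b + 1) = (2b + 6)(4a + 1).
Expanding both sides and cancelling the symmetric terms leaves −22·(a − b) = 0. Since −22 ≠ 0, a = b. So φ is injective.
Solving φ(x) = −8: cross-multiplying gives 2x + 6 = −8(4x + 1), which rearranges to 34x = −14, so x = −7/17.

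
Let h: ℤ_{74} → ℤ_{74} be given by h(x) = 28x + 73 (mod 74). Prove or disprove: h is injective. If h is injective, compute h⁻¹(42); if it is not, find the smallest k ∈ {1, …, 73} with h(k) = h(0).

Recall: h is injective when h(u) = h(v) forces u = v.
We have gcd(28, 74) = 2 > 1. Taking u = 0 and v = 37: h(0) = 73 and h(37) = 28·37 + 73 = 1109 ≡ 73 (mod 74).
So h(0) = h(37) while 0 ≠ 37, thus h is not injective.
Since h is not injective, we find the least positive k with h(k) = h(0): this means 28k ≡ 0 (mod 74), i.e. 74 ∣ 28k. Since gcd(28, 74) = 2, dividing through by 2 this holds exactly when 37 ∣ 14k, and as gcd(14, 37) = 1, exactly when 37 ∣ k.
The smallest positive such k is 37.

37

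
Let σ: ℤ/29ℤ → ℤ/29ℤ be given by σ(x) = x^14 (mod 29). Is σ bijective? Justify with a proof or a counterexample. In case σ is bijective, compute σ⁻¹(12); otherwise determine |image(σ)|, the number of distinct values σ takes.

σ(2): Repeated squaring mod 29: 2^1 ≡ 2, 2^2 ≡ 2² = 4, 2^4 ≡ 4² = 16, 2^8 ≡ 16² = 256 ≡ 24. Since 14 = 8 + 4 + 2, 2^14 ≡ 24·16·4: 24·16 = 384 ≡ 7, then 7·4 = 28. So 2^14 ≡ 28 (mod 29).
σ(3): Repeated squaring mod 29: 3^1 ≡ 3, 3^2 ≡ 3² = 9, 3^4 ≡ 9² = 81 ≡ 23, 3^8 ≡ 23² = 529 ≡ 7. Since 14 = 8 + 4 + 2, 3^14 ≡ 7·23·9: 7·23 = 161 ≡ 16, then 16·9 = 144 ≡ 28. So 3^14 ≡ 28 (mod 29).
So σ(2) = σ(3) = 28 while 2 ≠ 3, therefore σ is not injective, hence not bijective.
Since σ is not bijective, we determine |image(σ)|. Computing x^14 mod 29 for each x (by repeated squaring, reducing mod 29 at every step), the values σ(0), σ(1), …, σ(28) are: 0, 1, 28, 28, 1, 1, 1, 1, 28, 1, 28, 28, 28, 1, 28, 28, 1, 28, 28, 28, 1, 28, 1, 1, 1, 1, 28, 28, 1.
The distinct values are {0, 1, 28}; there are 3 of them.

3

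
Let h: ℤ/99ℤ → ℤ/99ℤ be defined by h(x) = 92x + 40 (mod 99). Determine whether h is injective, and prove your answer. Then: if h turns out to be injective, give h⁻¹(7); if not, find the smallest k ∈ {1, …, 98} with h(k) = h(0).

33

If h(s) = h(t), then 92s ≡ 92t (mod 99). Because gcd(92, 99) = 1, we may cancel 92 to get s ≡ t (mod 99).
Hence h is injective.
We now compute 92⁻¹ mod 99 explicitly. Euclid's algorithm: 99 = 1·92 + 7, 92 = 13·7 + 1; back-substituting gives 1 = 14·92 − 13·99, so 92⁻¹ ≡ 14 (mod 99).
Since h is injective, we compute h⁻¹(7): solve 92x + 40 ≡ 7 (mod 99), i.e. 92x ≡ 66 (mod 99).
Multiplying by 92⁻¹ = 14 gives x ≡ 14·66 = 924 = 9·99 + 33 ≡ 33 (mod 99).
Check: h(33) = 92·33 + 40 = 3076 = 31·99 + 7 ≡ 7 (mod 99).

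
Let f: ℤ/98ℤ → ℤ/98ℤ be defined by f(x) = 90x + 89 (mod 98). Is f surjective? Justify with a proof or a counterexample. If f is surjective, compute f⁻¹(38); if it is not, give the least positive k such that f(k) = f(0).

Since gcd(90, 98) = 2, we have 90x ≡ 0 (mod 2) for all x, so f(x) ≡ 1 (mod 2).
But 0 ≢ 1 (mod 2), so 0 ∈ ℤ/98ℤ has no preimage. So f is not surjective.
Since f is not surjective, we find the least positive k with f(k) = f(0): this means 90k ≡ 0 (mod 98), i.e. 98 ∣ 90k. Since gcd(90, 98) = 2, dividing through by 2 this holds exactly when 49 ∣ 45k, and as gcd(45, 49) = 1, exactly when 49 ∣ k.
The smallest positive such k is 49.

49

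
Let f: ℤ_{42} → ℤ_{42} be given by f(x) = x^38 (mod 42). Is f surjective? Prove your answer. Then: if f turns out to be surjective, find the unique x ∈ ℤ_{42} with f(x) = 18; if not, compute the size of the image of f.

f(4): Repeated squaring mod 42: 4^1 ≡ 4, 4^2 ≡ 4² = 16, 4^4 ≡ 16² = 256 ≡ 4, 4^8 ≡ 4² = 16, 4^16 ≡ 16² = 256 ≡ 4, 4^32 ≡ 4² = 16. Since 38 = 32 + 4 + 2, 4^38 ≡ 16·4·16: 16·4 = 64 ≡ 22, then 22·16 = 352 ≡ 16. So 4^38 ≡ 16 (mod 42).
f(10): Repeated squaring mod 42: 10^1 ≡ 10, 10^2 ≡ 10² = 100 ≡ 16, 10^4 ≡ 16² = 256 ≡ 4, 10^8 ≡ 4² = 16, 10^16 ≡ 16² = 256 ≡ 4, 10^32 ≡ 4² = 16. Since 38 = 32 + 4 + 2, 10^38 ≡ 16·4·16: 16·4 = 64 ≡ 22, then 22·16 = 352 ≡ 16. So 10^38 ≡ 16 (mod 42).
So f(4) = f(10) = 16 while 4 ≠ 10, hence f is not injective.
A non-injective map from the 42-element set ℤ_{42} to itself takes at most 41 distinct values, so it cannot be surjective. So f is not surjective.
Since f is not surjective, we determine |image(f)|. Computing x^38 mod 42 for each x (by repeated squaring, reducing mod 42 at every step), the values f(0), f(1), …, f(41) are: 0, 1, 4, 9, 16, 25, 36, 7, 22, 39, 16, 37, 18, 1, 28, 15, 4, 37, 30, 25, 22, 21, 22, 25, 30, 37, 4, 15, 28, 1, 18, 37, 16, 39, 22, 7, 36, 25, 16, 9, 4, 1.
The distinct values are {0, 1, 4, 7, 9, 15, 16, 18, 21, 22, 25, 28, 30, 36, 37, 39}; there are 16 of them.

16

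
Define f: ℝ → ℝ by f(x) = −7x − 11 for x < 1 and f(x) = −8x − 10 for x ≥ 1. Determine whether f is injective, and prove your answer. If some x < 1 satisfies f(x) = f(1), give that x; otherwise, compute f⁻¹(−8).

Both pieces are strictly decreasing (slopes −7 and −8), so each is injective on its own interval.
The left piece maps (−∞, 1) onto (−18, ∞); the right piece maps [1, ∞) onto (−∞, −18].
These images are disjoint, so no value is attained by both pieces. Hence f is injective.
Because the two images are disjoint, no x < 1 has f(x) = f(1), so we compute f⁻¹(−8): −8 lies in (−18, ∞), so solve −7x − 11 = −8: x = (−8 + 11)/(−7) = −3/7.

-3/7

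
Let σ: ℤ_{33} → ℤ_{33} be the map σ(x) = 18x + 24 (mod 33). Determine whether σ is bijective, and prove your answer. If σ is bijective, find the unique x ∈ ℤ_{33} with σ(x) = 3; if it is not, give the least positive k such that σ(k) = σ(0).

By definition, injectivity means: for all x_1, x_2 in the domain, σ(x_1) = σ(x_2) implies x_1 = x_2.
We have gcd(18, 33) = 3 > 1. Taking x_1 = 0 and x_2 = 11: σ(0) = 24 and σ(11) = 18·11 + 24 = 222 ≡ 24 (mod 33).
So σ(0) = σ(11) while 0 ≠ 11, therefore σ is not injective, hence not bijective.
Since σ is not bijective, we find the least positive k with σ(k) = σ(0): this means 18k ≡ 0 (mod 33), i.e. 33 ∣ 18k. Since gcd(18, 33) = 3, dividing through by 3 this holds exactly when 11 ∣ 6k, and as gcd(6, 11) = 1, exactly when 11 ∣ k.
The smallest positive such k is 11.

11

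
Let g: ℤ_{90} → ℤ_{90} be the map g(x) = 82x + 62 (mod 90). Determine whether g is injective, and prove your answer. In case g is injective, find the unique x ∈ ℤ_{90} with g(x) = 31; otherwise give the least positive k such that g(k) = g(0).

Recall: injectivity means: for all a, b in the domain, g(a) = g(b) implies a = b.
We have gcd(82, 90) = 2 > 1. Taking a = 0 and b = 45: g(0) = 62 and g(45) = 82·45 + 62 = 3752 ≡ 62 (mod 90).
So g(0) = g(45) while 0 ≠ 45, so g is not injective.
Since g is not injective, we find the least positive k with g(k) = g(0): this means 82k ≡ 0 (mod 90), i.e. 90 ∣ 82k. Since gcd(82, 90) = 2, dividing through by 2 this holds exactly when 45 ∣ 41k, and as gcd(41, 45) = 1, exactly when 45 ∣ k.
The smallest positive such k is 45.

45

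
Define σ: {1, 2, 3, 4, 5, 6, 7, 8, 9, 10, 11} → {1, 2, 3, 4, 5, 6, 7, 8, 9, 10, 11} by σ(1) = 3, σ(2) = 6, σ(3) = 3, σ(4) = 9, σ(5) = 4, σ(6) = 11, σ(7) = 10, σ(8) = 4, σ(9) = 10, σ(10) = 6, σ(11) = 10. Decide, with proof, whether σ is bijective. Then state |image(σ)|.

σ(1) = 3 = σ(3) with 1 ≠ 3, so σ is not injective, hence not bijective.
The image of σ is {3, 4, 6, 9, 10, 11}, which has 6 elements.

6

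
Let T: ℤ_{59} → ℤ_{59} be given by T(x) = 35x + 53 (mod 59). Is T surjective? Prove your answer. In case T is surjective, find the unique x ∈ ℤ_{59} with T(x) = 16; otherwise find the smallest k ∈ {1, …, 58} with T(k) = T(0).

4

Since gcd(35, 59) = 1, 35 is invertible modulo 59. Euclid's algorithm: 59 = 1·35 + 24, 35 = 1·24 + 11, 24 = 2·11 + 2, 11 = 5·2 + 1; back-substituting gives 1 = 27·35 − 16·59, so 35⁻¹ ≡ 27 (mod 59).
For any y ∈ ℤ_{59}, x = 27(y − 53) mod 59 satisfies T(x) = 35·27(y − 53) + 53 ≡ y (since 35·27 ≡ 1 mod 59). So every y has a preimage.
So T is surjective.
Since T is surjective, we find T⁻¹(16): we need 35x ≡ 16 − 53 ≡ 22 (mod 59). Using 35⁻¹ = 27: x ≡ 27·22 = 594 = 10·59 + 4, so x = 4.
Check: T(4) = 35·4 + 53 = 193 = 3·59 + 16 ≡ 16 (mod 59).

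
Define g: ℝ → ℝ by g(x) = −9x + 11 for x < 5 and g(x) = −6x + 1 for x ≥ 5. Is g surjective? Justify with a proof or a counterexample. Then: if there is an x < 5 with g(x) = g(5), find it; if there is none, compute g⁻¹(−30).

Both pieces are strictly decreasing (slopes −9 and −6), so each is injective on its own interval.
The left piece maps (−∞, 5) onto (−34, ∞); the right piece maps [5, ∞) onto (−∞, −29].
The union (−34, ∞) ∪ (−∞, −29] covers ℝ, so g is surjective.
For the follow-up: the images overlap, so an x < 5 with g(x) = g(5) exists. g(5) = −29; solving −9x + 11 = −29 for x < 5 gives x = (−29 − 11)/(−9) = 40/9.

40/9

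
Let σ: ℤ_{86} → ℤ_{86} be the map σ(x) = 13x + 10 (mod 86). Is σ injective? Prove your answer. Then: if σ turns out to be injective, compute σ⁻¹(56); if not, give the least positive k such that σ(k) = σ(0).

If σ(a) = σ(b), then 13a ≡ 13b (mod 86). Because gcd(13, 86) = 1, we may cancel 13 to get a ≡ b (mod 86).
Therefore σ is injective.
We now compute 13⁻¹ mod 86 explicitly. Euclid's algorithm: 86 = 6·13 + 8, 13 = 1·8 + 5, 8 = 1·5 + 3, 5 = 1·3 + 2, 3 = 1·2 + 1; back-substituting gives 1 = 53·13 − 8·86, so 13⁻¹ ≡ 53 (mod 86).
Since σ is injective, we compute σ⁻¹(56): solve 13x + 10 ≡ 56 (mod 86), i.e. 13x ≡ 46 (mod 86).
Multiplying by 13⁻¹ = 53 gives x ≡ 53·46 = 2438 = 28·86 + 30 ≡ 30 (mod 86).
Check: σ(30) = 13·30 + 10 = 400 = 4·86 + 56 ≡ 56 (mod 86).

30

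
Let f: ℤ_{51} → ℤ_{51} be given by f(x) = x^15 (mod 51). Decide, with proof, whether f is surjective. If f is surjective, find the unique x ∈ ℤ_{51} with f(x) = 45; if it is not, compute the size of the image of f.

Computing x^15 mod 51 for each x (by repeated squaring, reducing mod 51 at every step), the values f(0), f(1), …, f(50) are: 0, 1, 26, 6, 13, 41, 3, 22, 32, 36, 46, 14, 27, 4, 11, 42, 16, 17, 18, 43, 23, 30, 7, 20, 39, 49, 2, 12, 31, 44, 21, 28, 8, 33, 34, 35, 9, 40, 47, 24, 37, 5, 15, 19, 29, 48, 10, 38, 45, 25, 50.
Every element of ℤ_{51} appears exactly once in this list, so f is a bijection, and in particular surjective.
Since f is surjective, we read off the preimage of 45 from the same table: f(48) = 45, so f⁻¹(45) = 48.

48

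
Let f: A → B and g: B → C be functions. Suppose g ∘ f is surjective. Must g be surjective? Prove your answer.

Let c ∈ C. Since g ∘ f is surjective, some a ∈ A has g(f(a)) = c. Then b = f(a) ∈ B satisfies g(b) = c. So g is surjective.

surjective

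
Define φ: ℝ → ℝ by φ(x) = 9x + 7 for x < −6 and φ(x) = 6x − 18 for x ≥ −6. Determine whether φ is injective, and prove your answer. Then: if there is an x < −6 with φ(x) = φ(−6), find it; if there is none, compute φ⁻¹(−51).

-61/9

Both pieces are strictly increasing (slopes 9 and 6), so each is injective on its own interval.
The left piece maps (−∞, −6) onto (−∞, −47); the right piece maps [−6, ∞) onto [−54, ∞).
These images overlap. In particular φ(−6) = −54 (right piece), and solving 9x + 7 = −54 on the left piece gives x = −61/9 < −6.
So φ(−61/9) = φ(−6) with −61/9 ≠ −6, and φ is not injective. This x = −61/9 is the requested value below −6.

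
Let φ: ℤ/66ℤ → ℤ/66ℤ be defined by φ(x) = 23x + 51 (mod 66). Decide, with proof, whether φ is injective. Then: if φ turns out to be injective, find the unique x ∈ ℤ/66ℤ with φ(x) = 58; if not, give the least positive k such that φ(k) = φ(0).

If φ(u) = φ(v), then 23u ≡ 23v (mod 66). Because gcd(23, 66) = 1, we may cancel 23 to get u ≡ v (mod 66).
Hence φ is injective.
We now compute 23⁻¹ mod 66 explicitly. Euclid's algorithm: 66 = 2·23 + 20, 23 = 1·20 + 3, 20 = 6·3 + 2, 3 = 1·2 + 1; back-substituting gives 1 = 23·23 − 8·66, so 23⁻¹ ≡ 23 (mod 66).
Since φ is injective, we compute φ⁻¹(58): solve 23x + 51 ≡ 58 (mod 66), i.e. 23x ≡ 7 (mod 66).
Multiplying by 23⁻¹ = 23 gives x ≡ 23·7 = 161 = 2·66 + 29 ≡ 29 (mod 66).
Check: φ(29) = 23·29 + 51 = 718 = 10·66 + 58 ≡ 58 (mod 66).

29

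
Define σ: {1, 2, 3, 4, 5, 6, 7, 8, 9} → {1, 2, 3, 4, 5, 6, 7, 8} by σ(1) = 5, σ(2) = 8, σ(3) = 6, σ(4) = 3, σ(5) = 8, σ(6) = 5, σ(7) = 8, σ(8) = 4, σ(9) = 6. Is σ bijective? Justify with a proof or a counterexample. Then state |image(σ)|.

σ(2) = 8 = σ(5) with 2 ≠ 5, so σ is not injective, hence not bijective.
The image of σ is {3, 4, 5, 6, 8}, which has 5 elements.

5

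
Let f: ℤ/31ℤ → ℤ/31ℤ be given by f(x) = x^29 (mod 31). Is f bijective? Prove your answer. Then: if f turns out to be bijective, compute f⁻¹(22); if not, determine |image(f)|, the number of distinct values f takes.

Since 31 is prime, the nonzero elements of ℤ/31ℤ form a cyclic group of order 30.
As gcd(29, 30) = 1, raising to the 29th power is a bijection on this group: if a^29 ≡ b^29 then (ab^{−1})^29 = 1, and the only element of order dividing gcd(29, 30) = 1 is 1, so a = b.
With f(0) = 0 this makes f injective on all of ℤ/31ℤ, hence bijective (finite equal-size domain and codomain). In particular f is bijective.
Since f is bijective, we find the preimage of 22. The inverse of x ↦ x^29 on (ℤ/31ℤ)^× is x ↦ x^29, because 29·29 = 841 = 28·30 + 1 ≡ 1 (mod 30) and x^{30} = 1 for x ≠ 0 (Fermat). So f⁻¹(22) = 22^29 mod 31.
Repeated squaring mod 31: 22^1 ≡ 22, 22^2 ≡ 22² = 484 ≡ 19, 22^4 ≡ 19² = 361 ≡ 20, 22^8 ≡ 20² = 400 ≡ 28, 22^16 ≡ 28² = 784 ≡ 9. Since 29 = 16 + 8 + 4 + 1, 22^29 ≡ 9·28·20·22: 9·28 = 252 ≡ 4, then 4·20 = 80 ≡ 18, then 18·22 = 396 ≡ 24. So 22^29 ≡ 24 (mod 31).
Hence f⁻¹(22) = 24.

24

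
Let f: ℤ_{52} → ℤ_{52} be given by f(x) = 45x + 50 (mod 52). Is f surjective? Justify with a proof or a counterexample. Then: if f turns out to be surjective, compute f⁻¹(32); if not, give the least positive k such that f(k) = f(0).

Since gcd(45, 52) = 1, 45 is invertible modulo 52. Euclid's algorithm: 52 = 1·45 + 7, 45 = 6·7 + 3, 7 = 2·3 + 1; back-substituting gives 1 = 37·45 − 32·52, so 45⁻¹ ≡ 37 (mod 52).
Then y ↦ 37(y − 50) is a two-sided inverse to f, so every y ∈ ℤ_{52} has a preimage.
Thus f is surjective.
Since f is surjective, we find f⁻¹(32): we need 45x ≡ 32 − 50 ≡ 34 (mod 52). Using 45⁻¹ = 37: x ≡ 37·34 = 1258 = 24·52 + 10, so x = 10.
Check: f(10) = 45·10 + 50 = 500 = 9·52 + 32 ≡ 32 (mod 52).

10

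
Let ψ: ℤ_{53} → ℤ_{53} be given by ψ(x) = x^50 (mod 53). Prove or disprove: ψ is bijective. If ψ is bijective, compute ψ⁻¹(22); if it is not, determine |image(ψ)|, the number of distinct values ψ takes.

ψ(26): Repeated squaring mod 53: 26^1 ≡ 26, 26^2 ≡ 26² = 676 ≡ 40, 26^4 ≡ 40² = 1600 ≡ 10, 26^8 ≡ 10² = 100 ≡ 47, 26^16 ≡ 47² = 2209 ≡ 36, 26^32 ≡ 36² = 1296 ≡ 24. Since 50 = 32 + 16 + 2, 26^50 ≡ 24·36·40: 24·36 = 864 ≡ 16, then 16·40 = 640 ≡ 4. So 26^50 ≡ 4 (mod 53).
ψ(27): Repeated squaring mod 53: 27^1 ≡ 27, 27^2 ≡ 27² = 729 ≡ 40, 27^4 ≡ 40² = 1600 ≡ 10, 27^8 ≡ 10² = 100 ≡ 47, 27^16 ≡ 47² = 2209 ≡ 36, 27^32 ≡ 36² = 1296 ≡ 24. Since 50 = 32 + 16 + 2, 27^50 ≡ 24·36·40: 24·36 = 864 ≡ 16, then 16·40 = 640 ≡ 4. So 27^50 ≡ 4 (mod 53).
So ψ(26) = ψ(27) = 4 while 26 ≠ 27, therefore ψ is not injective, hence not bijective.
Since ψ is not bijective, we determine |image(ψ)|. Computing x^50 mod 53 for each x (by repeated squaring, reducing mod 53 at every step), the values ψ(0), ψ(1), …, ψ(52) are: 0, 1, 40, 6, 10, 17, 28, 13, 29, 36, 44, 46, 7, 16, 43, 49, 47, 42, 9, 37, 11, 25, 38, 52, 15, 24, 4, 4, 24, 15, 52, 38, 25, 11, 37, 9, 42, 47, 49, 43, 16, 7, 46, 44, 36, 29, 13, 28, 17, 10, 6, 40, 1.
The distinct values are {0, 1, 4, 6, 7, 9, 10, 11, 13, 15, 16, 17, 24, 25, 28, 29, 36, 37, 38, 40, 42, 43, 44, 46, 47, 49, 52}; there are 27 of them.

27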